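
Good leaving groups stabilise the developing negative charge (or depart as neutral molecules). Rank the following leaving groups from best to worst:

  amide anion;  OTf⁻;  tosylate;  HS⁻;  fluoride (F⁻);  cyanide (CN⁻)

OTf⁻ > tosylate > fluoride (F⁻) > HS⁻ > cyanide (CN⁻) > amide anion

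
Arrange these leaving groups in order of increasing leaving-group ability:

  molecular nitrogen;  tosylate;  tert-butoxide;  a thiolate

The more stable X⁻ (or X) is on its own — i.e. the weaker a base it is — the better a leaving group it makes.
molecular nitrogen: no meaningful conjugate acid; N₂ departs as an exceptionally stable neutral molecule
tosylate: pKₐ(p-CH₃C₆H₄SO₃H (TsOH)) ≈ -2.8
a thiolate: pKₐ(RSH (a thiol)) ≈ 10.5
tert-butoxide: pKₐ(t-BuOH) ≈ 18 — bulky, strongly basic alkoxide
Listed from poorest to best leaving group as asked.

tert-butoxide < a thiolate < tosylate < molecular nitrogen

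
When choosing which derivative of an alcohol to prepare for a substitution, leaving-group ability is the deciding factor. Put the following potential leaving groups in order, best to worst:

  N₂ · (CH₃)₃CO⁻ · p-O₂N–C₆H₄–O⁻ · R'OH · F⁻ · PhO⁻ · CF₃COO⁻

N₂ > R'OH > CF₃COO⁻ > F⁻ > p-O₂N–C₆H₄–O⁻ > PhO⁻ > (CH₃)₃CO⁻

Rank by basicity of the departing species: weakest base leaves most easily.
N₂: no meaningful conjugate acid; N₂ departs as an exceptionally stable neutral molecule
R'OH: pKₐ(R'OH₂⁺) ≈ -2.4
CF₃COO⁻: pKₐ(CF₃COOH) ≈ 0.2
F⁻: pKₐ(HF) ≈ 3.2
p-O₂N–C₆H₄–O⁻: pKₐ(p-nitrophenol) ≈ 7.2
PhO⁻: pKₐ(C₆H₅OH (phenol)) ≈ 10
(CH₃)₃CO⁻: pKₐ(t-BuOH) ≈ 18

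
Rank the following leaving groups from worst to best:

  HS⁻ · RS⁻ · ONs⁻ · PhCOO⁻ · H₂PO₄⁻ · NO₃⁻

Leaving-group ability tracks the stability of the departed species; conjugate-acid pKₐ is the usual yardstick (lower pKₐ → better LG).
ONs⁻: pKₐ(p-O₂NC₆H₄SO₃H) ≈ -3.5
NO₃⁻: pKₐ(HNO₃) ≈ -1.3
H₂PO₄⁻: pKₐ(H₃PO₄) ≈ 2.1
PhCOO⁻: pKₐ(C₆H₅COOH) ≈ 4.2
HS⁻: pKₐ(H₂S) ≈ 7
RS⁻: pKₐ(RSH (a thiol)) ≈ 10.5
Listed from poorest to best leaving group as asked.

RS⁻ < HS⁻ < PhCOO⁻ < H₂PO₄⁻ < NO₃⁻ < ONs⁻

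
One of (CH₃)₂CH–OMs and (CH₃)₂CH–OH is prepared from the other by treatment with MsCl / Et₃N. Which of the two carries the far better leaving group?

(CH₃)₂CH–OMs

From (CH₃)₂CH–OH the departing group would be OH⁻ (pKₐ(H₂O) ≈ 15.7). Strong base; essentially never leaves without prior activation.
From (CH₃)₂CH–OMs the leaving group is OMs⁻ (pKₐ(CH₃SO₃H (MsOH)) ≈ -1.9). Resonance-delocalised alkanesulfonate.
Treatment with MsCl / Et₃N works by converting the hydroxyl into a mesylate, making (CH₃)₂CH–OMs enormously more reactive.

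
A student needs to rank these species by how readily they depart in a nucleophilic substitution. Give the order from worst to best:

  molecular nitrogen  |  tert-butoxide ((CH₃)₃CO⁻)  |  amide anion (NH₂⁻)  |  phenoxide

Leaving-group ability tracks the stability of the departed species; conjugate-acid pKₐ is the usual yardstick (lower pKₐ → better LG).
molecular nitrogen: no meaningful conjugate acid; N₂ departs as an exceptionally stable neutral molecule
phenoxide: pKₐ(C₆H₅OH (phenol)) ≈ 10
tert-butoxide ((CH₃)₃CO⁻): pKₐ(t-BuOH) ≈ 18
amide anion (NH₂⁻): pKₐ(NH₃) ≈ 38
Listed from poorest to best leaving group as asked.

amide anion (NH₂⁻) < tert-butoxide ((CH₃)₃CO⁻) < phenoxide < molecular nitrogen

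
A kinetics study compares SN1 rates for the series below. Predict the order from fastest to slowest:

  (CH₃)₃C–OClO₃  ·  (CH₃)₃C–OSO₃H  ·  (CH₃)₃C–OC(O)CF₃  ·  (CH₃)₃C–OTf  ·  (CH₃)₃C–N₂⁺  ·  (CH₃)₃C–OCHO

Identical carbon frameworks mean the comparison reduces to leaving-group quality.
Leaving-group ability tracks the stability of the departed species; conjugate-acid pKₐ is the usual yardstick (lower pKₐ → better LG).
(CH₃)₃C–N₂⁺ loses N₂: no meaningful conjugate acid; N₂ departs as an exceptionally stable neutral molecule
(CH₃)₃C–OTf loses OTf⁻: pKₐ(CF₃SO₃H (triflic acid)) ≈ -14
(CH₃)₃C–OClO₃ loses ClO₄⁻: pKₐ(HClO₄) ≈ -10
(CH₃)₃C–OSO₃H loses HSO₄⁻: pKₐ(H₂SO₄) ≈ -3
(CH₃)₃C–OC(O)CF₃ loses CF₃COO⁻: pKₐ(CF₃COOH) ≈ 0.2
(CH₃)₃C–OCHO loses HCOO⁻: pKₐ(HCOOH) ≈ 3.8

(CH₃)₃C–N₂⁺ > (CH₃)₃C–OTf > (CH₃)₃C–OClO₃ > (CH₃)₃C–OSO₃H > (CH₃)₃C–OC(O)CF₃ > (CH₃)₃C–OCHO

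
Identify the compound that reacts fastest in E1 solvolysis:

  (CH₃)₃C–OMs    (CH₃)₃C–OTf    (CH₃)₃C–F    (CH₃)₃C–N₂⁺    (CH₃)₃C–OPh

(CH₃)₃C–N₂⁺

Identical carbon frameworks mean the comparison reduces to leaving-group quality.
Leaving-group ability tracks the stability of the departed species; conjugate-acid pKₐ is the usual yardstick (lower pKₐ → better LG).
(CH₃)₃C–N₂⁺ loses N₂: no meaningful conjugate acid; N₂ departs as an exceptionally stable neutral molecule
(CH₃)₃C–OTf loses OTf⁻: pKₐ(CF₃SO₃H (triflic acid)) ≈ -14
(CH₃)₃C–OMs loses OMs⁻: pKₐ(CH₃SO₃H (MsOH)) ≈ -1.9
(CH₃)₃C–F loses F⁻: pKₐ(HF) ≈ 3.2
(CH₃)₃C–OPh loses PhO⁻: pKₐ(C₆H₅OH (phenol)) ≈ 10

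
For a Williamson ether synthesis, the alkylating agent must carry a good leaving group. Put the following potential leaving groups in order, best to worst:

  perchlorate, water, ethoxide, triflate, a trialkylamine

triflate > perchlorate > water > a trialkylamine > ethoxide

Rank by basicity of the departing species: weakest base leaves most easily.
triflate: pKₐ(CF₃SO₃H (triflic acid)) ≈ -14 — charge spread over three oxygens and a CF₃ group; the premier leaving group in synthesis
perchlorate: pKₐ(HClO₄) ≈ -10
water: pKₐ(H₃O⁺) ≈ -1.7
a trialkylamine: pKₐ(R'₃NH⁺) ≈ 10.7 — neutral but still a fairly strong base; Hofmann-elimination LG
ethoxide: pKₐ(CH₃CH₂OH) ≈ 16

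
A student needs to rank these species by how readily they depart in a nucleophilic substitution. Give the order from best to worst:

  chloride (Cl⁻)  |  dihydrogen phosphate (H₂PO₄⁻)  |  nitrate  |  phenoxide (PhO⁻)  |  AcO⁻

chloride (Cl⁻) > nitrate > dihydrogen phosphate (H₂PO₄⁻) > AcO⁻ > phenoxide (PhO⁻)

chloride (Cl⁻): pKₐ(HCl) ≈ -7
nitrate: pKₐ(HNO₃) ≈ -1.3
dihydrogen phosphate (H₂PO₄⁻): pKₐ(H₃PO₄) ≈ 2.1
AcO⁻: pKₐ(CH₃COOH) ≈ 4.8 — resonance-stabilised but still a weak base
phenoxide (PhO⁻): pKₐ(C₆H₅OH (phenol)) ≈ 10 — resonance into the ring helps, but still a poor LG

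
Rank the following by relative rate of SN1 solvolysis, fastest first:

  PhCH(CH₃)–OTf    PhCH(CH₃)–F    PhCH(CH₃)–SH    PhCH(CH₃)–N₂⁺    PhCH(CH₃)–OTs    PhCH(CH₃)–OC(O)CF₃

Same R in every case — rank the leaving groups.
Rank by basicity of the departing species: weakest base leaves most easily.
PhCH(CH₃)–N₂⁺ loses N₂: no meaningful conjugate acid; N₂ departs as an exceptionally stable neutral molecule
PhCH(CH₃)–OTf loses OTf⁻: pKₐ(CF₃SO₃H (triflic acid)) ≈ -14
PhCH(CH₃)–OTs loses OTs⁻: pKₐ(p-CH₃C₆H₄SO₃H (TsOH)) ≈ -2.8
PhCH(CH₃)–OC(O)CF₃ loses CF₃COO⁻: pKₐ(CF₃COOH) ≈ 0.2
PhCH(CH₃)–F loses F⁻: pKₐ(HF) ≈ 3.2
PhCH(CH₃)–SH loses HS⁻: pKₐ(H₂S) ≈ 7

PhCH(CH₃)–N₂⁺ > PhCH(CH₃)–OTf > PhCH(CH₃)–OTs > PhCH(CH₃)–OC(O)CF₃ > PhCH(CH₃)–F > PhCH(CH₃)–SH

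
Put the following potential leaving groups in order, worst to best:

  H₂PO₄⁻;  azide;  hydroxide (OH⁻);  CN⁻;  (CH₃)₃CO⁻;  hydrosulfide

Leaving-group ability tracks the stability of the departed species; conjugate-acid pKₐ is the usual yardstick (lower pKₐ → better LG).
H₂PO₄⁻: pKₐ(H₃PO₄) ≈ 2.1 — moderate base; biological leaving group after further activation
azide: pKₐ(HN₃) ≈ 4.7 — linear, resonance-stabilised
hydrosulfide: pKₐ(H₂S) ≈ 7 — larger and more polarisable than the oxygen analogue
CN⁻: pKₐ(HCN) ≈ 9.2
hydroxide (OH⁻): pKₐ(H₂O) ≈ 15.7 — strong base; essentially never leaves without prior activation
(CH₃)₃CO⁻: pKₐ(t-BuOH) ≈ 18 — bulky, strongly basic alkoxide
The question asks for worst first, so the sequence is read in increasing leaving-group ability.

(CH₃)₃CO⁻ < hydroxide (OH⁻) < CN⁻ < hydrosulfide < azide < H₂PO₄⁻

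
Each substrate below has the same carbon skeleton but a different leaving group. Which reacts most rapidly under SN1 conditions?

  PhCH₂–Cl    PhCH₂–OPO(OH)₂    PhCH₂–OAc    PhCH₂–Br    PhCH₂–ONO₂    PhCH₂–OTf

PhCH₂–OTf

With the same alkyl group throughout, only the leaving group differentiates the rates.
Rank by basicity of the departing species: weakest base leaves most easily.
PhCH₂–OTf loses OTf⁻: pKₐ(CF₃SO₃H (triflic acid)) ≈ -14
PhCH₂–Br loses Br⁻: pKₐ(HBr) ≈ -9
PhCH₂–Cl loses Cl⁻: pKₐ(HCl) ≈ -7
PhCH₂–ONO₂ loses NO₃⁻: pKₐ(HNO₃) ≈ -1.3
PhCH₂–OPO(OH)₂ loses H₂PO₄⁻: pKₐ(H₃PO₄) ≈ 2.1
PhCH₂–OAc loses AcO⁻: pKₐ(CH₃COOH) ≈ 4.8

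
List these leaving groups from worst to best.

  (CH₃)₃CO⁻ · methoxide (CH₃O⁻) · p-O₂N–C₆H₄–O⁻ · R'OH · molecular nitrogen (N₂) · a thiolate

Leaving-group ability tracks the stability of the departed species; conjugate-acid pKₐ is the usual yardstick (lower pKₐ → better LG).
molecular nitrogen (N₂): no meaningful conjugate acid; N₂ departs as an exceptionally stable neutral molecule
R'OH: pKₐ(R'OH₂⁺) ≈ -2.4 — neutral; leaves from a protonated ether (an oxonium ion, R–O(H)R'⁺)
p-O₂N–C₆H₄–O⁻: pKₐ(p-nitrophenol) ≈ 7.2
a thiolate: pKₐ(RSH (a thiol)) ≈ 10.5 — moderately basic; rarely leaves without activation
methoxide (CH₃O⁻): pKₐ(CH₃OH) ≈ 15.5 — strong base; alkoxides do not leave unassisted
(CH₃)₃CO⁻: pKₐ(t-BuOH) ≈ 18 — bulky, strongly basic alkoxide
Listed from poorest to best leaving group as asked.

(CH₃)₃CO⁻ < methoxide (CH₃O⁻) < a thiolate < p-O₂N–C₆H₄–O⁻ < R'OH < molecular nitrogen (N₂)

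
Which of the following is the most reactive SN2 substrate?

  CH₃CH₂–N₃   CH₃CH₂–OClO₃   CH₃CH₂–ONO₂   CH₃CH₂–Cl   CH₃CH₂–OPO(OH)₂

CH₃CH₂–OClO₃

Same R in every case — rank the leaving groups.
Rank by basicity of the departing species: weakest base leaves most easily.
CH₃CH₂–OClO₃ loses ClO₄⁻: pKₐ(HClO₄) ≈ -10
CH₃CH₂–Cl loses Cl⁻: pKₐ(HCl) ≈ -7
CH₃CH₂–ONO₂ loses NO₃⁻: pKₐ(HNO₃) ≈ -1.3
CH₃CH₂–OPO(OH)₂ loses H₂PO₄⁻: pKₐ(H₃PO₄) ≈ 2.1
CH₃CH₂–N₃ loses N₃⁻: pKₐ(HN₃) ≈ 4.7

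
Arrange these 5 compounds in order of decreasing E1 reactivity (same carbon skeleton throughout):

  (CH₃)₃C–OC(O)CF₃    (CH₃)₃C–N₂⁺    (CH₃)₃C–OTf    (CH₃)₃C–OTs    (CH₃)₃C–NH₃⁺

With the same alkyl group throughout, only the leaving group differentiates the rates.
Rank by basicity of the departing species: weakest base leaves most easily.
(CH₃)₃C–N₂⁺ loses N₂: no meaningful conjugate acid; N₂ departs as an exceptionally stable neutral molecule
(CH₃)₃C–OTf loses OTf⁻: pKₐ(CF₃SO₃H (triflic acid)) ≈ -14
(CH₃)₃C–OTs loses OTs⁻: pKₐ(p-CH₃C₆H₄SO₃H (TsOH)) ≈ -2.8
(CH₃)₃C–OC(O)CF₃ loses CF₃COO⁻: pKₐ(CF₃COOH) ≈ 0.2
(CH₃)₃C–NH₃⁺ loses NH₃: pKₐ(NH₄⁺) ≈ 9.2

(CH₃)₃C–N₂⁺ > (CH₃)₃C–OTf > (CH₃)₃C–OTs > (CH₃)₃C–OC(O)CF₃ > (CH₃)₃C–NH₃⁺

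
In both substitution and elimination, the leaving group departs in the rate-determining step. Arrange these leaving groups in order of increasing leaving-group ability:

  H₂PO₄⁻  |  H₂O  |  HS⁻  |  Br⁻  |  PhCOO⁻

HS⁻ < PhCOO⁻ < H₂PO₄⁻ < H₂O < Br⁻

Rank by basicity of the departing species: weakest base leaves most easily.
Br⁻: pKₐ(HBr) ≈ -9
H₂O: pKₐ(H₃O⁺) ≈ -1.7
H₂PO₄⁻: pKₐ(H₃PO₄) ≈ 2.1
PhCOO⁻: pKₐ(C₆H₅COOH) ≈ 4.2
HS⁻: pKₐ(H₂S) ≈ 7
Reversing gives the worst-to-best order requested.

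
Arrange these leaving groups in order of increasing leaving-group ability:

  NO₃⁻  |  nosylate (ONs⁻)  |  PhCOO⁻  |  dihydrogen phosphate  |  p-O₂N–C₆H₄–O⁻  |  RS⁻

RS⁻ < p-O₂N–C₆H₄–O⁻ < PhCOO⁻ < dihydrogen phosphate < NO₃⁻ < nosylate (ONs⁻)

A good leaving group is a weak base: the lower the pKₐ of its conjugate acid, the more readily it departs.
nosylate (ONs⁻): pKₐ(p-O₂NC₆H₄SO₃H) ≈ -3.5
NO₃⁻: pKₐ(HNO₃) ≈ -1.3
dihydrogen phosphate: pKₐ(H₃PO₄) ≈ 2.1
PhCOO⁻: pKₐ(C₆H₅COOH) ≈ 4.2
p-O₂N–C₆H₄–O⁻: pKₐ(p-nitrophenol) ≈ 7.2
RS⁻: pKₐ(RSH (a thiol)) ≈ 10.5
Reversing gives the worst-to-best order requested.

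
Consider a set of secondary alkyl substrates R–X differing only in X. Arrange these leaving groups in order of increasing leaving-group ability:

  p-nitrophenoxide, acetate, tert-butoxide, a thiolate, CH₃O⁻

tert-butoxide < CH₃O⁻ < a thiolate < p-nitrophenoxide < acetate

acetate: pKₐ(CH₃COOH) ≈ 4.8
p-nitrophenoxide: pKₐ(p-nitrophenol) ≈ 7.2
a thiolate: pKₐ(RSH (a thiol)) ≈ 10.5
CH₃O⁻: pKₐ(CH₃OH) ≈ 15.5
tert-butoxide: pKₐ(t-BuOH) ≈ 18
Listed from poorest to best leaving group as asked.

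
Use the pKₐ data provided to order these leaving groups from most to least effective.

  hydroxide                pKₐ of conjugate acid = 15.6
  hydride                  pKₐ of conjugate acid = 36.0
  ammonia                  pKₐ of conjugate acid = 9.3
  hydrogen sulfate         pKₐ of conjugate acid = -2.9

Lower conjugate-acid pKₐ ⇒ weaker base ⇒ better leaving group.
Sorting by the given values: hydrogen sulfate (-2.9), ammonia (9.3), hydroxide (15.6), hydride (36.0).

hydrogen sulfate > ammonia > hydroxide > hydride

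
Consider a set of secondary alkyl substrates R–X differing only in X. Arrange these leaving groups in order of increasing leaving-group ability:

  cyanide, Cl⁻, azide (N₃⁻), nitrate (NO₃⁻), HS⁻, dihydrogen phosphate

cyanide < HS⁻ < azide (N₃⁻) < dihydrogen phosphate < nitrate (NO₃⁻) < Cl⁻

The more stable X⁻ (or X) is on its own — i.e. the weaker a base it is — the better a leaving group it makes.
Cl⁻: pKₐ(HCl) ≈ -7
nitrate (NO₃⁻): pKₐ(HNO₃) ≈ -1.3 — resonance-delocalised over three oxygens
dihydrogen phosphate: pKₐ(H₃PO₄) ≈ 2.1 — moderate base; biological leaving group after further activation
azide (N₃⁻): pKₐ(HN₃) ≈ 4.7
HS⁻: pKₐ(H₂S) ≈ 7 — larger and more polarisable than the oxygen analogue
cyanide: pKₐ(HCN) ≈ 9.2 — sp carbon stabilises the charge somewhat, but still a poor LG
The question asks for worst first, so the sequence is read in increasing leaving-group ability.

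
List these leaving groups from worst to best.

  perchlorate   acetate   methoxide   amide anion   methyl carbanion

perchlorate: pKₐ(HClO₄) ≈ -10
acetate: pKₐ(CH₃COOH) ≈ 4.8
methoxide: pKₐ(CH₃OH) ≈ 15.5
amide anion: pKₐ(NH₃) ≈ 38
methyl carbanion: pKₐ(CH₄) ≈ 48
Listed from poorest to best leaving group as asked.

methyl carbanion < amide anion < methoxide < acetate < perchlorate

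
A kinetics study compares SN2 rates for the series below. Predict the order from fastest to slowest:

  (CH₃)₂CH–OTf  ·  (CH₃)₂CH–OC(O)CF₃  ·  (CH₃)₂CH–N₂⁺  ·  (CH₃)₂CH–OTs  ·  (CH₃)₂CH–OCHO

(CH₃)₂CH–N₂⁺ > (CH₃)₂CH–OTf > (CH₃)₂CH–OTs > (CH₃)₂CH–OC(O)CF₃ > (CH₃)₂CH–OCHO

Identical carbon frameworks mean the comparison reduces to leaving-group quality.
Leaving-group ability tracks the stability of the departed species; conjugate-acid pKₐ is the usual yardstick (lower pKₐ → better LG).
(CH₃)₂CH–N₂⁺ loses N₂: no meaningful conjugate acid; N₂ departs as an exceptionally stable neutral molecule
(CH₃)₂CH–OTf loses OTf⁻: pKₐ(CF₃SO₃H (triflic acid)) ≈ -14
(CH₃)₂CH–OTs loses OTs⁻: pKₐ(p-CH₃C₆H₄SO₃H (TsOH)) ≈ -2.8
(CH₃)₂CH–OC(O)CF₃ loses CF₃COO⁻: pKₐ(CF₃COOH) ≈ 0.2
(CH₃)₂CH–OCHO loses HCOO⁻: pKₐ(HCOOH) ≈ 3.8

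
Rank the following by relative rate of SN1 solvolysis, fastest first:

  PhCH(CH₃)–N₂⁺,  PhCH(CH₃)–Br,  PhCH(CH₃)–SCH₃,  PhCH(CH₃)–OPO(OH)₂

Identical carbon frameworks mean the comparison reduces to leaving-group quality.
The more stable X⁻ (or X) is on its own — i.e. the weaker a base it is — the better a leaving group it makes.
PhCH(CH₃)–N₂⁺ loses N₂: no meaningful conjugate acid; N₂ departs as an exceptionally stable neutral molecule
PhCH(CH₃)–Br loses Br⁻: pKₐ(HBr) ≈ -9
PhCH(CH₃)–OPO(OH)₂ loses H₂PO₄⁻: pKₐ(H₃PO₄) ≈ 2.1
PhCH(CH₃)–SCH₃ loses RS⁻: pKₐ(RSH (a thiol)) ≈ 10.5

PhCH(CH₃)–N₂⁺ > PhCH(CH₃)–Br > PhCH(CH₃)–OPO(OH)₂ > PhCH(CH₃)–SCH₃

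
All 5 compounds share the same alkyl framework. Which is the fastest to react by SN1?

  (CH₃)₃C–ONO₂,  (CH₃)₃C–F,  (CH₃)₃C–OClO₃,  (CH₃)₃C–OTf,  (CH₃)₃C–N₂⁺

Identical carbon frameworks mean the comparison reduces to leaving-group quality.
Leaving-group ability tracks the stability of the departed species; conjugate-acid pKₐ is the usual yardstick (lower pKₐ → better LG).
(CH₃)₃C–N₂⁺ loses N₂: no meaningful conjugate acid; N₂ departs as an exceptionally stable neutral molecule
(CH₃)₃C–OTf loses OTf⁻: pKₐ(CF₃SO₃H (triflic acid)) ≈ -14
(CH₃)₃C–OClO₃ loses ClO₄⁻: pKₐ(HClO₄) ≈ -10
(CH₃)₃C–ONO₂ loses NO₃⁻: pKₐ(HNO₃) ≈ -1.3
(CH₃)₃C–F loses F⁻: pKₐ(HF) ≈ 3.2

(CH₃)₃C–N₂⁺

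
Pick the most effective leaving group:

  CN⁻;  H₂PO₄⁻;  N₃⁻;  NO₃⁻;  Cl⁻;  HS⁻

Cl⁻

The more stable X⁻ (or X) is on its own — i.e. the weaker a base it is — the better a leaving group it makes.
Cl⁻: pKₐ(HCl) ≈ -7
NO₃⁻: pKₐ(HNO₃) ≈ -1.3
H₂PO₄⁻: pKₐ(H₃PO₄) ≈ 2.1
N₃⁻: pKₐ(HN₃) ≈ 4.7
HS⁻: pKₐ(H₂S) ≈ 7
CN⁻: pKₐ(HCN) ≈ 9.2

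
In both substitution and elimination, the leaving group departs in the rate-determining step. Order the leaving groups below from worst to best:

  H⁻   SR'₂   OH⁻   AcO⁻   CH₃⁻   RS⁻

Rank by basicity of the departing species: weakest base leaves most easily.
SR'₂: pKₐ(R'₂SH⁺) ≈ -7
AcO⁻: pKₐ(CH₃COOH) ≈ 4.8 — resonance-stabilised but still a weak base
RS⁻: pKₐ(RSH (a thiol)) ≈ 10.5 — moderately basic; rarely leaves without activation
OH⁻: pKₐ(H₂O) ≈ 15.7 — strong base; essentially never leaves without prior activation
H⁻: pKₐ(H₂) ≈ 36
CH₃⁻: pKₐ(CH₄) ≈ 48
Reversing gives the worst-to-best order requested.

CH₃⁻ < H⁻ < OH⁻ < RS⁻ < AcO⁻ < SR'₂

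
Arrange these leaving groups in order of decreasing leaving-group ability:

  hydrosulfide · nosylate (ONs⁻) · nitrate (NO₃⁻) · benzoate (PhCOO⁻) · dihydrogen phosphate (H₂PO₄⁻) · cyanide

nosylate (ONs⁻) > nitrate (NO₃⁻) > dihydrogen phosphate (H₂PO₄⁻) > benzoate (PhCOO⁻) > hydrosulfide > cyanide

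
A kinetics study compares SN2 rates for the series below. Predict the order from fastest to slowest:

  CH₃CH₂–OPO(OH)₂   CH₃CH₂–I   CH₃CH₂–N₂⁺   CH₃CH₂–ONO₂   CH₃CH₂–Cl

CH₃CH₂–N₂⁺ > CH₃CH₂–I > CH₃CH₂–Cl > CH₃CH₂–ONO₂ > CH₃CH₂–OPO(OH)₂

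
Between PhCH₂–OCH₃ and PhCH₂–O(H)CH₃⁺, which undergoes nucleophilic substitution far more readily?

From PhCH₂–OCH₃ the departing group would be CH₃O⁻ (pKₐ(CH₃OH) ≈ 15.5). Strong base; alkoxides do not leave unassisted.
From PhCH₂–O(H)CH₃⁺ the leaving group is R'OH (pKₐ(R'OH₂⁺) ≈ -2.4). Neutral; leaves from a protonated ether (an oxonium ion, R–O(H)R'⁺).
(In practice PhCH₂–O(H)CH₃⁺ is made from PhCH₂–OCH₃ by protonation with concentrated HI, allowing neutral methanol, rather than methoxide, to depart.)

PhCH₂–O(H)CH₃⁺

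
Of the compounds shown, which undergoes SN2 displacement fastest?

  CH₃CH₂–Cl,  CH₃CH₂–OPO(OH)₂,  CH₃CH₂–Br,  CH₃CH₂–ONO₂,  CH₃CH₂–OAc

The skeletons are identical, so relative rate is governed entirely by leaving-group ability.
Rank by basicity of the departing species: weakest base leaves most easily.
CH₃CH₂–Br loses Br⁻: pKₐ(HBr) ≈ -9
CH₃CH₂–Cl loses Cl⁻: pKₐ(HCl) ≈ -7
CH₃CH₂–ONO₂ loses NO₃⁻: pKₐ(HNO₃) ≈ -1.3
CH₃CH₂–OPO(OH)₂ loses H₂PO₄⁻: pKₐ(H₃PO₄) ≈ 2.1
CH₃CH₂–OAc loses AcO⁻: pKₐ(CH₃COOH) ≈ 4.8

CH₃CH₂–Br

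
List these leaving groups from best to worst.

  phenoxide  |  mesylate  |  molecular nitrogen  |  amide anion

Rank by basicity of the departing species: weakest base leaves most easily.
molecular nitrogen: no meaningful conjugate acid; N₂ departs as an exceptionally stable neutral molecule
mesylate: pKₐ(CH₃SO₃H (MsOH)) ≈ -1.9
phenoxide: pKₐ(C₆H₅OH (phenol)) ≈ 10
amide anion: pKₐ(NH₃) ≈ 38

molecular nitrogen > mesylate > phenoxide > amide anion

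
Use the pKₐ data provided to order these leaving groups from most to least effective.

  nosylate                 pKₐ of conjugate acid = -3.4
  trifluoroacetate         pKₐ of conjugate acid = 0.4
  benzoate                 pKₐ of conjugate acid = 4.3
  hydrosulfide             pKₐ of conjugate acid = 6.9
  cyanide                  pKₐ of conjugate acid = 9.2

nosylate > trifluoroacetate > benzoate > hydrosulfide > cyanide

Lower conjugate-acid pKₐ ⇒ weaker base ⇒ better leaving group.
Sorting by the given values: nosylate (-3.4), trifluoroacetate (0.4), benzoate (4.3), hydrosulfide (6.9), cyanide (9.2).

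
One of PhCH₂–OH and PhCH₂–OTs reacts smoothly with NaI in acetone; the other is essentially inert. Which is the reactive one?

From PhCH₂–OH the departing group would be OH⁻ (pKₐ(H₂O) ≈ 15.7). Strong base; essentially never leaves without prior activation.
From PhCH₂–OTs the leaving group is OTs⁻ (pKₐ(p-CH₃C₆H₄SO₃H (TsOH)) ≈ -2.8). Resonance-delocalised arenesulfonate.
(In practice PhCH₂–OTs is made from PhCH₂–OH by treatment with TsCl / pyridine, converting the hydroxyl into a tosylate.)

PhCH₂–OTs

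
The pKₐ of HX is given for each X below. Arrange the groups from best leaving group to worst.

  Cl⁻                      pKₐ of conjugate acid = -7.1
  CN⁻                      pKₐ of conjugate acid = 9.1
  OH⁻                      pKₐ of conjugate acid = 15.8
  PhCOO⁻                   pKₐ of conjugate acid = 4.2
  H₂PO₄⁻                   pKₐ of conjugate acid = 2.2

Lower conjugate-acid pKₐ ⇒ weaker base ⇒ better leaving group.
Sorting by the given values: Cl⁻ (-7.1), H₂PO₄⁻ (2.2), PhCOO⁻ (4.2), CN⁻ (9.1), OH⁻ (15.8).

Cl⁻ > H₂PO₄⁻ > PhCOO⁻ > CN⁻ > OH⁻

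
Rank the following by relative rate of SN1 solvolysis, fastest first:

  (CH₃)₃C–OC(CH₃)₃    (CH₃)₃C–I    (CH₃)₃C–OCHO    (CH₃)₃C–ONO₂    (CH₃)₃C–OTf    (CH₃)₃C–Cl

With the same alkyl group throughout, only the leaving group differentiates the rates.
Rank by basicity of the departing species: weakest base leaves most easily.
(CH₃)₃C–OTf loses OTf⁻: pKₐ(CF₃SO₃H (triflic acid)) ≈ -14
(CH₃)₃C–I loses I⁻: pKₐ(HI) ≈ -10
(CH₃)₃C–Cl loses Cl⁻: pKₐ(HCl) ≈ -7
(CH₃)₃C–ONO₂ loses NO₃⁻: pKₐ(HNO₃) ≈ -1.3
(CH₃)₃C–OCHO loses HCOO⁻: pKₐ(HCOOH) ≈ 3.8
(CH₃)₃C–OC(CH₃)₃ loses (CH₃)₃CO⁻: pKₐ(t-BuOH) ≈ 18

(CH₃)₃C–OTf > (CH₃)₃C–I > (CH₃)₃C–Cl > (CH₃)₃C–ONO₂ > (CH₃)₃C–OCHO > (CH₃)₃C–OC(CH₃)₃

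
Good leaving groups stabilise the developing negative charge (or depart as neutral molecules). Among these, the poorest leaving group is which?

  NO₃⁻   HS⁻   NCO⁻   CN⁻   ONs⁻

CN⁻

Leaving-group ability tracks the stability of the departed species; conjugate-acid pKₐ is the usual yardstick (lower pKₐ → better LG).
ONs⁻: pKₐ(p-O₂NC₆H₄SO₃H) ≈ -3.5
NO₃⁻: pKₐ(HNO₃) ≈ -1.3
NCO⁻: pKₐ(HOCN) ≈ 3.5
HS⁻: pKₐ(H₂S) ≈ 7
CN⁻: pKₐ(HCN) ≈ 9.2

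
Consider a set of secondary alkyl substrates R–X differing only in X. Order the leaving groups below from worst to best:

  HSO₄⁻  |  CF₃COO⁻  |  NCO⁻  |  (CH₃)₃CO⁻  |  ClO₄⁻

(CH₃)₃CO⁻ < NCO⁻ < CF₃COO⁻ < HSO₄⁻ < ClO₄⁻

ClO₄⁻: pKₐ(HClO₄) ≈ -10
HSO₄⁻: pKₐ(H₂SO₄) ≈ -3
CF₃COO⁻: pKₐ(CF₃COOH) ≈ 0.2
NCO⁻: pKₐ(HOCN) ≈ 3.5
(CH₃)₃CO⁻: pKₐ(t-BuOH) ≈ 18
Reversing gives the worst-to-best order requested.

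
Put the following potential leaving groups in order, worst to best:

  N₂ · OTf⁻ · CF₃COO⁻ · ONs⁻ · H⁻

H⁻ < CF₃COO⁻ < ONs⁻ < OTf⁻ < N₂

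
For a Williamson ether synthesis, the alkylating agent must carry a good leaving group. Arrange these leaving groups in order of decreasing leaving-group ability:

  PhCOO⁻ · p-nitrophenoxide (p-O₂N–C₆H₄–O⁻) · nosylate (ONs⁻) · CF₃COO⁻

Leaving-group ability tracks the stability of the departed species; conjugate-acid pKₐ is the usual yardstick (lower pKₐ → better LG).
nosylate (ONs⁻): pKₐ(p-O₂NC₆H₄SO₃H) ≈ -3.5 — p-nitro group further stabilises the sulfonate
CF₃COO⁻: pKₐ(CF₃COOH) ≈ 0.2
PhCOO⁻: pKₐ(C₆H₅COOH) ≈ 4.2
p-nitrophenoxide (p-O₂N–C₆H₄–O⁻): pKₐ(p-nitrophenol) ≈ 7.2 — nitro group delocalises the charge; the classic chromogenic LG

nosylate (ONs⁻) > CF₃COO⁻ > PhCOO⁻ > p-nitrophenoxide (p-O₂N–C₆H₄–O⁻)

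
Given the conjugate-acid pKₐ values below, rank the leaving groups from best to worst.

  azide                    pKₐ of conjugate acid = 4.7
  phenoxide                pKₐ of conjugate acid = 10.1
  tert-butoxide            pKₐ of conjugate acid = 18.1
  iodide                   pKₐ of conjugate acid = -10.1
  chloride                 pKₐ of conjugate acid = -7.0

iodide > chloride > azide > phenoxide > tert-butoxide

Lower conjugate-acid pKₐ ⇒ weaker base ⇒ better leaving group.
Sorting by the given values: iodide (-10.1), chloride (-7.0), azide (4.7), phenoxide (10.1), tert-butoxide (18.1).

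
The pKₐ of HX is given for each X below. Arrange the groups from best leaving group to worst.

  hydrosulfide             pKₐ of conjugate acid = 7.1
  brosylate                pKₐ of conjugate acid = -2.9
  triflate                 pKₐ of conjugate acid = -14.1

triflate > brosylate > hydrosulfide

Lower conjugate-acid pKₐ ⇒ weaker base ⇒ better leaving group.
Sorting by the given values: triflate (-14.1), brosylate (-2.9), hydrosulfide (7.1).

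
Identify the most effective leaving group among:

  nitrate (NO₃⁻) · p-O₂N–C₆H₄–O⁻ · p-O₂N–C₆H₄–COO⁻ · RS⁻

nitrate (NO₃⁻): pKₐ(HNO₃) ≈ -1.3
p-O₂N–C₆H₄–COO⁻: pKₐ(p-nitrobenzoic acid) ≈ 3.4
p-O₂N–C₆H₄–O⁻: pKₐ(p-nitrophenol) ≈ 7.2
RS⁻: pKₐ(RSH (a thiol)) ≈ 10.5

nitrate (NO₃⁻)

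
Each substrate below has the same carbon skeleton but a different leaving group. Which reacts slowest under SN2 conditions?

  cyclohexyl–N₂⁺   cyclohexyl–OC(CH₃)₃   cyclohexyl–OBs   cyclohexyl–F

Same R in every case — rank the leaving groups.
Rank by basicity of the departing species: weakest base leaves most easily.
cyclohexyl–N₂⁺ loses N₂: no meaningful conjugate acid; N₂ departs as an exceptionally stable neutral molecule
cyclohexyl–OBs loses OBs⁻: pKₐ(p-BrC₆H₄SO₃H) ≈ -2.8
cyclohexyl–F loses F⁻: pKₐ(HF) ≈ 3.2
cyclohexyl–OC(CH₃)₃ loses (CH₃)₃CO⁻: pKₐ(t-BuOH) ≈ 18

cyclohexyl–OC(CH₃)₃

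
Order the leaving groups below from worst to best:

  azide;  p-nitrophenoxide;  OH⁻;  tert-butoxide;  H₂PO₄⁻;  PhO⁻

H₂PO₄⁻: pKₐ(H₃PO₄) ≈ 2.1
azide: pKₐ(HN₃) ≈ 4.7
p-nitrophenoxide: pKₐ(p-nitrophenol) ≈ 7.2
PhO⁻: pKₐ(C₆H₅OH (phenol)) ≈ 10
OH⁻: pKₐ(H₂O) ≈ 15.7
tert-butoxide: pKₐ(t-BuOH) ≈ 18
Reversing gives the worst-to-best order requested.

tert-butoxide < OH⁻ < PhO⁻ < p-nitrophenoxide < azide < H₂PO₄⁻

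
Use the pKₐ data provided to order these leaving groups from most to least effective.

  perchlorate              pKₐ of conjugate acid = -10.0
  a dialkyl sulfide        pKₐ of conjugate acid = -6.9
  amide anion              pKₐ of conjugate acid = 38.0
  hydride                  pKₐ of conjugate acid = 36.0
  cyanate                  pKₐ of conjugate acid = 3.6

Lower conjugate-acid pKₐ ⇒ weaker base ⇒ better leaving group.
Sorting by the given values: perchlorate (-10.0), a dialkyl sulfide (-6.9), cyanate (3.6), hydride (36.0), amide anion (38.0).

perchlorate > a dialkyl sulfide > cyanate > hydride > amide anion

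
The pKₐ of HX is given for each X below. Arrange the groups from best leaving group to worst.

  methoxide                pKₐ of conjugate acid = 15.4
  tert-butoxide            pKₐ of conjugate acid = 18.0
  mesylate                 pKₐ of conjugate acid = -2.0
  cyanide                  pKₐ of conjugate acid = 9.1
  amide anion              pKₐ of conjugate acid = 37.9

mesylate > cyanide > methoxide > tert-butoxide > amide anion

Lower conjugate-acid pKₐ ⇒ weaker base ⇒ better leaving group.
Sorting by the given values: mesylate (-2.0), cyanide (9.1), methoxide (15.4), tert-butoxide (18.0), amide anion (37.9).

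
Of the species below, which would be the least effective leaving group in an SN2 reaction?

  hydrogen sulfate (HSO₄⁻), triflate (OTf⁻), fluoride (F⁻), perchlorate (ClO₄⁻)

triflate (OTf⁻): pKₐ(CF₃SO₃H (triflic acid)) ≈ -14
perchlorate (ClO₄⁻): pKₐ(HClO₄) ≈ -10
hydrogen sulfate (HSO₄⁻): pKₐ(H₂SO₄) ≈ -3
fluoride (F⁻): pKₐ(HF) ≈ 3.2

fluoride (F⁻)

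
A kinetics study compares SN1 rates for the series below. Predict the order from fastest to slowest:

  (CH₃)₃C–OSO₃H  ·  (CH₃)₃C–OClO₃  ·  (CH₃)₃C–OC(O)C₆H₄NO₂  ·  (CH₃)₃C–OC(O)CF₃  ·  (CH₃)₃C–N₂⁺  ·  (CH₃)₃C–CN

Same R in every case — rank the leaving groups.
A good leaving group is a weak base: the lower the pKₐ of its conjugate acid, the more readily it departs.
(CH₃)₃C–N₂⁺ loses N₂: no meaningful conjugate acid; N₂ departs as an exceptionally stable neutral molecule
(CH₃)₃C–OClO₃ loses ClO₄⁻: pKₐ(HClO₄) ≈ -10
(CH₃)₃C–OSO₃H loses HSO₄⁻: pKₐ(H₂SO₄) ≈ -3
(CH₃)₃C–OC(O)CF₃ loses CF₃COO⁻: pKₐ(CF₃COOH) ≈ 0.2
(CH₃)₃C–OC(O)C₆H₄NO₂ loses p-O₂N–C₆H₄–COO⁻: pKₐ(p-nitrobenzoic acid) ≈ 3.4
(CH₃)₃C–CN loses CN⁻: pKₐ(HCN) ≈ 9.2

(CH₃)₃C–N₂⁺ > (CH₃)₃C–OClO₃ > (CH₃)₃C–OSO₃H > (CH₃)₃C–OC(O)CF₃ > (CH₃)₃C–OC(O)C₆H₄NO₂ > (CH₃)₃C–CN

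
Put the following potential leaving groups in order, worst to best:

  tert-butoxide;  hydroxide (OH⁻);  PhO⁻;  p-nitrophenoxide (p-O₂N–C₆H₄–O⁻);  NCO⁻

tert-butoxide < hydroxide (OH⁻) < PhO⁻ < p-nitrophenoxide (p-O₂N–C₆H₄–O⁻) < NCO⁻

NCO⁻: pKₐ(HOCN) ≈ 3.5
p-nitrophenoxide (p-O₂N–C₆H₄–O⁻): pKₐ(p-nitrophenol) ≈ 7.2
PhO⁻: pKₐ(C₆H₅OH (phenol)) ≈ 10
hydroxide (OH⁻): pKₐ(H₂O) ≈ 15.7
tert-butoxide: pKₐ(t-BuOH) ≈ 18
The question asks for worst first, so the sequence is read in increasing leaving-group ability.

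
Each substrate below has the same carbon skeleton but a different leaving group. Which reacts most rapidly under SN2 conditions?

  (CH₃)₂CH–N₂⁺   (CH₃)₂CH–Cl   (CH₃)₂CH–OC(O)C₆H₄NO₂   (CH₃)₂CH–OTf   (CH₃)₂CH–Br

The skeletons are identical, so relative rate is governed entirely by leaving-group ability.
Rank by basicity of the departing species: weakest base leaves most easily.
(CH₃)₂CH–N₂⁺ loses N₂: no meaningful conjugate acid; N₂ departs as an exceptionally stable neutral molecule
(CH₃)₂CH–OTf loses OTf⁻: pKₐ(CF₃SO₃H (triflic acid)) ≈ -14
(CH₃)₂CH–Br loses Br⁻: pKₐ(HBr) ≈ -9
(CH₃)₂CH–Cl loses Cl⁻: pKₐ(HCl) ≈ -7
(CH₃)₂CH–OC(O)C₆H₄NO₂ loses p-O₂N–C₆H₄–COO⁻: pKₐ(p-nitrobenzoic acid) ≈ 3.4

(CH₃)₂CH–N₂⁺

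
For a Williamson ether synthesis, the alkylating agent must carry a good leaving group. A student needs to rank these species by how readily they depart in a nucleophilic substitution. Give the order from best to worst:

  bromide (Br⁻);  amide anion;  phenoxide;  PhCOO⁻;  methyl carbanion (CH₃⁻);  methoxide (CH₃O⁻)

Leaving-group ability tracks the stability of the departed species; conjugate-acid pKₐ is the usual yardstick (lower pKₐ → better LG).
bromide (Br⁻): pKₐ(HBr) ≈ -9
PhCOO⁻: pKₐ(C₆H₅COOH) ≈ 4.2
phenoxide: pKₐ(C₆H₅OH (phenol)) ≈ 10
methoxide (CH₃O⁻): pKₐ(CH₃OH) ≈ 15.5
amide anion: pKₐ(NH₃) ≈ 38
methyl carbanion (CH₃⁻): pKₐ(CH₄) ≈ 48 — unstabilised carbanion; the worst conceivable leaving group

bromide (Br⁻) > PhCOO⁻ > phenoxide > methoxide (CH₃O⁻) > amide anion > methyl carbanion (CH₃⁻)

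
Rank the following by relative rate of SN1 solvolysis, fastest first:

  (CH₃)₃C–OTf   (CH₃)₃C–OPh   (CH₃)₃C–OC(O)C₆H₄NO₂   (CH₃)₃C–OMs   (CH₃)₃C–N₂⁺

(CH₃)₃C–N₂⁺ > (CH₃)₃C–OTf > (CH₃)₃C–OMs > (CH₃)₃C–OC(O)C₆H₄NO₂ > (CH₃)₃C–OPh

With the same alkyl group throughout, only the leaving group differentiates the rates.
A good leaving group is a weak base: the lower the pKₐ of its conjugate acid, the more readily it departs.
(CH₃)₃C–N₂⁺ loses N₂: no meaningful conjugate acid; N₂ departs as an exceptionally stable neutral molecule
(CH₃)₃C–OTf loses OTf⁻: pKₐ(CF₃SO₃H (triflic acid)) ≈ -14
(CH₃)₃C–OMs loses OMs⁻: pKₐ(CH₃SO₃H (MsOH)) ≈ -1.9
(CH₃)₃C–OC(O)C₆H₄NO₂ loses p-O₂N–C₆H₄–COO⁻: pKₐ(p-nitrobenzoic acid) ≈ 3.4
(CH₃)₃C–OPh loses PhO⁻: pKₐ(C₆H₅OH (phenol)) ≈ 10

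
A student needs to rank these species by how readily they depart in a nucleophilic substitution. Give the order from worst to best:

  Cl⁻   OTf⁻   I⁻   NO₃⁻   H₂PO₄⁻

H₂PO₄⁻ < NO₃⁻ < Cl⁻ < I⁻ < OTf⁻

OTf⁻: pKₐ(CF₃SO₃H (triflic acid)) ≈ -14
I⁻: pKₐ(HI) ≈ -10
Cl⁻: pKₐ(HCl) ≈ -7
NO₃⁻: pKₐ(HNO₃) ≈ -1.3
H₂PO₄⁻: pKₐ(H₃PO₄) ≈ 2.1
The question asks for worst first, so the sequence is read in increasing leaving-group ability.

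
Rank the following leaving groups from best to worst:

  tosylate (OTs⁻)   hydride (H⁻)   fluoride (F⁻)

tosylate (OTs⁻) > fluoride (F⁻) > hydride (H⁻)

tosylate (OTs⁻): pKₐ(p-CH₃C₆H₄SO₃H (TsOH)) ≈ -2.8
fluoride (F⁻): pKₐ(HF) ≈ 3.2 — small and strongly basic; the poor halide leaving group
hydride (H⁻): pKₐ(H₂) ≈ 36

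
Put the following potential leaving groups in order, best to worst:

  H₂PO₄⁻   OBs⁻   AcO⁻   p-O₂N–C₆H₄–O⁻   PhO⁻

OBs⁻ > H₂PO₄⁻ > AcO⁻ > p-O₂N–C₆H₄–O⁻ > PhO⁻

OBs⁻: pKₐ(p-BrC₆H₄SO₃H) ≈ -2.8
H₂PO₄⁻: pKₐ(H₃PO₄) ≈ 2.1
AcO⁻: pKₐ(CH₃COOH) ≈ 4.8
p-O₂N–C₆H₄–O⁻: pKₐ(p-nitrophenol) ≈ 7.2
PhO⁻: pKₐ(C₆H₅OH (phenol)) ≈ 10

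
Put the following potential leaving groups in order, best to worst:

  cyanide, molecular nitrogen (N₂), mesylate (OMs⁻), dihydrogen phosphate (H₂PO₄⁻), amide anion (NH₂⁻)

molecular nitrogen (N₂): no meaningful conjugate acid; N₂ departs as an exceptionally stable neutral molecule
mesylate (OMs⁻): pKₐ(CH₃SO₃H (MsOH)) ≈ -1.9 — resonance-delocalised alkanesulfonate
dihydrogen phosphate (H₂PO₄⁻): pKₐ(H₃PO₄) ≈ 2.1 — moderate base; biological leaving group after further activation
cyanide: pKₐ(HCN) ≈ 9.2 — sp carbon stabilises the charge somewhat, but still a poor LG
amide anion (NH₂⁻): pKₐ(NH₃) ≈ 38

molecular nitrogen (N₂) > mesylate (OMs⁻) > dihydrogen phosphate (H₂PO₄⁻) > cyanide > amide anion (NH₂⁻)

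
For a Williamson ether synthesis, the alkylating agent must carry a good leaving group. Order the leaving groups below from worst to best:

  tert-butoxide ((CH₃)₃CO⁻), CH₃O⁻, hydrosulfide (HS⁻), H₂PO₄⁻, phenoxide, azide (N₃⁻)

tert-butoxide ((CH₃)₃CO⁻) < CH₃O⁻ < phenoxide < hydrosulfide (HS⁻) < azide (N₃⁻) < H₂PO₄⁻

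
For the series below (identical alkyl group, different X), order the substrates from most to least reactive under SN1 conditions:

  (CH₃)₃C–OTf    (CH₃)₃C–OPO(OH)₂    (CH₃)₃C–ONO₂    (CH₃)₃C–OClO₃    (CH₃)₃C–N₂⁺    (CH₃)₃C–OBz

(CH₃)₃C–N₂⁺ > (CH₃)₃C–OTf > (CH₃)₃C–OClO₃ > (CH₃)₃C–ONO₂ > (CH₃)₃C–OPO(OH)₂ > (CH₃)₃C–OBz

Identical carbon frameworks mean the comparison reduces to leaving-group quality.
A good leaving group is a weak base: the lower the pKₐ of its conjugate acid, the more readily it departs.
(CH₃)₃C–N₂⁺ loses N₂: no meaningful conjugate acid; N₂ departs as an exceptionally stable neutral molecule
(CH₃)₃C–OTf loses OTf⁻: pKₐ(CF₃SO₃H (triflic acid)) ≈ -14
(CH₃)₃C–OClO₃ loses ClO₄⁻: pKₐ(HClO₄) ≈ -10
(CH₃)₃C–ONO₂ loses NO₃⁻: pKₐ(HNO₃) ≈ -1.3
(CH₃)₃C–OPO(OH)₂ loses H₂PO₄⁻: pKₐ(H₃PO₄) ≈ 2.1
(CH₃)₃C–OBz loses PhCOO⁻: pKₐ(C₆H₅COOH) ≈ 4.2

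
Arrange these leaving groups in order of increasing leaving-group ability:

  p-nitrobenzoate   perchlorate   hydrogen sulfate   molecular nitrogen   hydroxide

molecular nitrogen: no meaningful conjugate acid; N₂ departs as an exceptionally stable neutral molecule
perchlorate: pKₐ(HClO₄) ≈ -10
hydrogen sulfate: pKₐ(H₂SO₄) ≈ -3 — conjugate base of a strong mineral acid
p-nitrobenzoate: pKₐ(p-nitrobenzoic acid) ≈ 3.4 — electron-withdrawing nitro group stabilises the carboxylate
hydroxide: pKₐ(H₂O) ≈ 15.7
The question asks for worst first, so the sequence is read in increasing leaving-group ability.

hydroxide < p-nitrobenzoate < hydrogen sulfate < perchlorate < molecular nitrogen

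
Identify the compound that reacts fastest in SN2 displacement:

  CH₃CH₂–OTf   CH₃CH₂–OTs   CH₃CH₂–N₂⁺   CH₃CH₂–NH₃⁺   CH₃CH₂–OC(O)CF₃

Identical carbon frameworks mean the comparison reduces to leaving-group quality.
Leaving-group ability tracks the stability of the departed species; conjugate-acid pKₐ is the usual yardstick (lower pKₐ → better LG).
CH₃CH₂–N₂⁺ loses N₂: no meaningful conjugate acid; N₂ departs as an exceptionally stable neutral molecule
CH₃CH₂–OTf loses OTf⁻: pKₐ(CF₃SO₃H (triflic acid)) ≈ -14
CH₃CH₂–OTs loses OTs⁻: pKₐ(p-CH₃C₆H₄SO₃H (TsOH)) ≈ -2.8
CH₃CH₂–OC(O)CF₃ loses CF₃COO⁻: pKₐ(CF₃COOH) ≈ 0.2
CH₃CH₂–NH₃⁺ loses NH₃: pKₐ(NH₄⁺) ≈ 9.2

CH₃CH₂–N₂⁺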